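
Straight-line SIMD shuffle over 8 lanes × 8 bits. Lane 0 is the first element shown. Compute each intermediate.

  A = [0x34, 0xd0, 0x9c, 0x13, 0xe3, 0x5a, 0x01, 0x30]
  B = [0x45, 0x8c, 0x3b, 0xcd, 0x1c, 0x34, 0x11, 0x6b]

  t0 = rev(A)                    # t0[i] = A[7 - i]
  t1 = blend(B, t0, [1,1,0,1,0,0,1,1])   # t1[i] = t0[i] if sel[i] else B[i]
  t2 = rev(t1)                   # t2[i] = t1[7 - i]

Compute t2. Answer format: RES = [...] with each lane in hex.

RES = [0x34, 0xd0, 0x34, 0x1c, 0xe3, 0x3b, 0x01, 0x30]

  t0: 30 01 5a e3 13 9c d0 34
  t1: 30 01 3b e3 1c 34 d0 34
  t2: 34 d0 34 1c e3 3b 01 30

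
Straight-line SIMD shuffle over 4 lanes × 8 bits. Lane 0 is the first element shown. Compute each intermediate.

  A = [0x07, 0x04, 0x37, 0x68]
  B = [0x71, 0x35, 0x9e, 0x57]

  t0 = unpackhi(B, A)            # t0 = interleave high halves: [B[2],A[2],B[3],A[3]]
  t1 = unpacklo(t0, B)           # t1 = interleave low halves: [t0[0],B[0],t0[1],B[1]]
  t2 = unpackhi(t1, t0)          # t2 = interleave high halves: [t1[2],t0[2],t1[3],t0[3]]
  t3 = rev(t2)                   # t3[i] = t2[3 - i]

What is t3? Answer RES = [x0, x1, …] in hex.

→ t0 |9e|37|57|68|
→ t1 |9e|71|37|35|
→ t2 |37|57|35|68|
→ t3 |68|35|57|37|

RES = [ 0x68  0x35  0x57  0x37 ]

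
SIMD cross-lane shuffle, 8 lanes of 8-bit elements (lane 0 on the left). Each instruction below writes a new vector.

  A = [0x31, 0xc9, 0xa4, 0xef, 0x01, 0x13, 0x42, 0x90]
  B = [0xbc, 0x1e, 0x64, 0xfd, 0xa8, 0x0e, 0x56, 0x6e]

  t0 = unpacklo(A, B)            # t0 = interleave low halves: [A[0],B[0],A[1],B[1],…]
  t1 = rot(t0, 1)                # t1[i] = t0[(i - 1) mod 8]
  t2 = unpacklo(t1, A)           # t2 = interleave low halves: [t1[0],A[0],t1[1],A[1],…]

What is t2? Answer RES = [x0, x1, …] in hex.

RES = [ 0xfd  0x31  0x31  0xc9  0xbc  0xa4  0xc9  0xef ]

→ t0 |31|bc|c9|1e|a4|64|ef|fd|
→ t1 |fd|31|bc|c9|1e|a4|64|ef|
→ t2 |fd|31|31|c9|bc|a4|c9|ef|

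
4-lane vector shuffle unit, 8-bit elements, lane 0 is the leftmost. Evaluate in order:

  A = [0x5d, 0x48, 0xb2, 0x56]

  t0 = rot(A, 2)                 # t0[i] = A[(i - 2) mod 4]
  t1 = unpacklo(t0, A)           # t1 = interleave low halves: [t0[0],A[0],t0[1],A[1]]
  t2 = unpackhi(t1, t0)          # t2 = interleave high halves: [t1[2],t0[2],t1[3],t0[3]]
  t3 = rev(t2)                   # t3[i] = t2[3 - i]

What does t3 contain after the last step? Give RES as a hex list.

RES = [0x48, 0x48, 0x5d, 0x56]

t0 = [0xb2, 0x56, 0x5d, 0x48]
t1 = [0xb2, 0x5d, 0x56, 0x48]
t2 = [0x56, 0x5d, 0x48, 0x48]
t3 = [0x48, 0x48, 0x5d, 0x56]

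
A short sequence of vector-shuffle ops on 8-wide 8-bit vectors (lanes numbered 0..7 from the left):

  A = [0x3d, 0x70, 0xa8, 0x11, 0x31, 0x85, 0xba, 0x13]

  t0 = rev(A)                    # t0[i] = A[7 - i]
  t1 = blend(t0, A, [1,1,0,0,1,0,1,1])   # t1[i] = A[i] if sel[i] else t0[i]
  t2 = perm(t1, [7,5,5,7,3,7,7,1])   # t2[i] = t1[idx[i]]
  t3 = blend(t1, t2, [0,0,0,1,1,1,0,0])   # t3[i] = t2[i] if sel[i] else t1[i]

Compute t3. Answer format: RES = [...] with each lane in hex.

→ t0 |13|ba|85|31|11|a8|70|3d|
→ t1 |3d|70|85|31|31|a8|ba|13|
→ t2 |13|a8|a8|13|31|13|13|70|
→ t3 |3d|70|85|13|31|13|ba|13|

RES = [0x3d, 0x70, 0x85, 0x13, 0x31, 0x13, 0xba, 0x13]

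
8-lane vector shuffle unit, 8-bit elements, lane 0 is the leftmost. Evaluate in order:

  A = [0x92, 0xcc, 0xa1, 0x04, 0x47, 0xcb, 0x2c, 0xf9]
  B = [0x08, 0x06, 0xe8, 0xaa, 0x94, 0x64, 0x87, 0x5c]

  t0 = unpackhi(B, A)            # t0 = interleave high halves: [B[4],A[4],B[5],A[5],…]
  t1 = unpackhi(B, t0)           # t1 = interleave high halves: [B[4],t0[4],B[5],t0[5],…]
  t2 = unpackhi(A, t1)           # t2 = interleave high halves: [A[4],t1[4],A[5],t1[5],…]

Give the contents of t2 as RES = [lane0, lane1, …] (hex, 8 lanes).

  t0: 94 47 64 cb 87 2c 5c f9
  t1: 94 87 64 2c 87 5c 5c f9
  t2: 47 87 cb 5c 2c 5c f9 f9

RES = [ 0x47  0x87  0xcb  0x5c  0x2c  0x5c  0xf9  0xf9 ]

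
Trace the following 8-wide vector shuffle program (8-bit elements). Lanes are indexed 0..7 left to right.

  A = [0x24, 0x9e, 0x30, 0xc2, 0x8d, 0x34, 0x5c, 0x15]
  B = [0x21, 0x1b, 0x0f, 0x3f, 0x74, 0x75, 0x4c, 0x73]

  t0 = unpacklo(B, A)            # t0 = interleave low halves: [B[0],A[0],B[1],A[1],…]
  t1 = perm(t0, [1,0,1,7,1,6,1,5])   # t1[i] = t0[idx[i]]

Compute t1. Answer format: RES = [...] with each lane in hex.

RES = [ 0x24  0x21  0x24  0xc2  0x24  0x3f  0x24  0x30 ]

  t0: 21 24 1b 9e 0f 30 3f c2
  t1: 24 21 24 c2 24 3f 24 30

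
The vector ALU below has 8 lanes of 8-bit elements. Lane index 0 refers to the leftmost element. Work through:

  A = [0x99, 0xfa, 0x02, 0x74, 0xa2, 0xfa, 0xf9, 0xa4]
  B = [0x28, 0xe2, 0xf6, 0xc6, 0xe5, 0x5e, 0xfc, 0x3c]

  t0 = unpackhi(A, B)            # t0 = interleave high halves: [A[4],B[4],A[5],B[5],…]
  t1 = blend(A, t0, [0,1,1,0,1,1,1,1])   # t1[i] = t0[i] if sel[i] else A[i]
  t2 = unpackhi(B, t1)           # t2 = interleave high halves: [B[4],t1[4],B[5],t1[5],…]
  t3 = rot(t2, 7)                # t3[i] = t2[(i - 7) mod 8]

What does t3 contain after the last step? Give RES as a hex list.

→ t0 |a2|e5|fa|5e|f9|fc|a4|3c|
→ t1 |99|e5|fa|74|f9|fc|a4|3c|
→ t2 |e5|f9|5e|fc|fc|a4|3c|3c|
→ t3 |f9|5e|fc|fc|a4|3c|3c|e5|

RES = [0xf9, 0x5e, 0xfc, 0xfc, 0xa4, 0x3c, 0x3c, 0xe5]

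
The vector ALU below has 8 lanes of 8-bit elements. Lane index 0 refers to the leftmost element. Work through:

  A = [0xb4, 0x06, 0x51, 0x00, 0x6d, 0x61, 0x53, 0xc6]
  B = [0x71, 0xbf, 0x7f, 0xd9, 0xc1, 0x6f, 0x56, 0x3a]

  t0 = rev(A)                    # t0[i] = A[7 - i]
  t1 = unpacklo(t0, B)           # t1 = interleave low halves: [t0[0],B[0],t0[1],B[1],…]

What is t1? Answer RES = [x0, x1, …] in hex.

t0 = [0xc6, 0x53, 0x61, 0x6d, 0x00, 0x51, 0x06, 0xb4]
t1 = [0xc6, 0x71, 0x53, 0xbf, 0x61, 0x7f, 0x6d, 0xd9]

RES = [ 0xc6  0x71  0x53  0xbf  0x61  0x7f  0x6d  0xd9 ]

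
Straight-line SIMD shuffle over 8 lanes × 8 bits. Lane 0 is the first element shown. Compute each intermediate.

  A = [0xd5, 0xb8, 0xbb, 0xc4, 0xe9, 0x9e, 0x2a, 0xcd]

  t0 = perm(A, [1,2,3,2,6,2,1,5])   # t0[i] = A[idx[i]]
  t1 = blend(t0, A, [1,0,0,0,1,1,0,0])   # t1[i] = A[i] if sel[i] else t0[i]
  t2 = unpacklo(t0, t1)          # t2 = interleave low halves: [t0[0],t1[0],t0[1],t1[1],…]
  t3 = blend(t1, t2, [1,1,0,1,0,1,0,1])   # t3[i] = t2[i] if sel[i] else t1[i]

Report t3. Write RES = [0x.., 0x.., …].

  t0: b8 bb c4 bb 2a bb b8 9e
  t1: d5 bb c4 bb e9 9e b8 9e
  t2: b8 d5 bb bb c4 c4 bb bb
  t3: b8 d5 c4 bb e9 c4 b8 bb

RES = [ 0xb8  0xd5  0xc4  0xbb  0xe9  0xc4  0xb8  0xbb ]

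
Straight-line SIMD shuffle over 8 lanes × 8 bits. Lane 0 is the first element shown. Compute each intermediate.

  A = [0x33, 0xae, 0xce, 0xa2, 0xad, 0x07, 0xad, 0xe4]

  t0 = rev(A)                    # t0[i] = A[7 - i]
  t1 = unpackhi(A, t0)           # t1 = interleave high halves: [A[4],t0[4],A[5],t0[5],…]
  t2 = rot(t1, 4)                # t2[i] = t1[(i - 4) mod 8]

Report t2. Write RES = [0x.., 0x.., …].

RES = [ 0xad  0xae  0xe4  0x33  0xad  0xa2  0x07  0xce ]

  t0: e4 ad 07 ad a2 ce ae 33
  t1: ad a2 07 ce ad ae e4 33
  t2: ad ae e4 33 ad a2 07 ce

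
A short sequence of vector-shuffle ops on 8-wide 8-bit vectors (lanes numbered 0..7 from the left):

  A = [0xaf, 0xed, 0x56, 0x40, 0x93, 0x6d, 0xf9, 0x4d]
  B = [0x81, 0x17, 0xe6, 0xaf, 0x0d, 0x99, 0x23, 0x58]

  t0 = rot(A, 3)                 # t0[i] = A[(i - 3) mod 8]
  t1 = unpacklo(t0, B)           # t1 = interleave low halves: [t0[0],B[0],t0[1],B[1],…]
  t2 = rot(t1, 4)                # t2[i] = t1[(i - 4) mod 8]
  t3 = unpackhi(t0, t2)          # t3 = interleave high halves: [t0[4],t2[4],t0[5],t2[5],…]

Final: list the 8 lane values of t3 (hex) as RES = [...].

→ t0 |6d|f9|4d|af|ed|56|40|93|
→ t1 |6d|81|f9|17|4d|e6|af|af|
→ t2 |4d|e6|af|af|6d|81|f9|17|
→ t3 |ed|6d|56|81|40|f9|93|17|

RES = [ 0xed  0x6d  0x56  0x81  0x40  0xf9  0x93  0x17 ]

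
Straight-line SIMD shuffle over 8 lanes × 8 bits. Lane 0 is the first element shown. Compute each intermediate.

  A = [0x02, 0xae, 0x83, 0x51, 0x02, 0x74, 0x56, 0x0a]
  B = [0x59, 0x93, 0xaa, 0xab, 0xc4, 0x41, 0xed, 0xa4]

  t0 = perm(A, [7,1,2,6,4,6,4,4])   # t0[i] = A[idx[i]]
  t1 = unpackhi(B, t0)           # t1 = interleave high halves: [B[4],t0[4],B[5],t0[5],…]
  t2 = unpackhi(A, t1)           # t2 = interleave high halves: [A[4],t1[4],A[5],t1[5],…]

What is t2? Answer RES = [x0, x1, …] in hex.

RES = [0x02, 0xed, 0x74, 0x02, 0x56, 0xa4, 0x0a, 0x02]

→ t0 |0a|ae|83|56|02|56|02|02|
→ t1 |c4|02|41|56|ed|02|a4|02|
→ t2 |02|ed|74|02|56|a4|0a|02|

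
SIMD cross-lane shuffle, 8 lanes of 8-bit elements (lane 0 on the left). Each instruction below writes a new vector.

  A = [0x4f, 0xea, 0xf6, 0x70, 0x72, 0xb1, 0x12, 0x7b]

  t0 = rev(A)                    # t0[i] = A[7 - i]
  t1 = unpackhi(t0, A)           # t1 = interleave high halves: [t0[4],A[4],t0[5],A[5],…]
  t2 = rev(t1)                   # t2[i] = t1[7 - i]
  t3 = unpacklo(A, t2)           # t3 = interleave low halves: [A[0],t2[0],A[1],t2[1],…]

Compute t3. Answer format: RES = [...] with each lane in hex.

RES = [ 0x4f  0x7b  0xea  0x4f  0xf6  0x12  0x70  0xea ]

  t0: 7b 12 b1 72 70 f6 ea 4f
  t1: 70 72 f6 b1 ea 12 4f 7b
  t2: 7b 4f 12 ea b1 f6 72 70
  t3: 4f 7b ea 4f f6 12 70 ea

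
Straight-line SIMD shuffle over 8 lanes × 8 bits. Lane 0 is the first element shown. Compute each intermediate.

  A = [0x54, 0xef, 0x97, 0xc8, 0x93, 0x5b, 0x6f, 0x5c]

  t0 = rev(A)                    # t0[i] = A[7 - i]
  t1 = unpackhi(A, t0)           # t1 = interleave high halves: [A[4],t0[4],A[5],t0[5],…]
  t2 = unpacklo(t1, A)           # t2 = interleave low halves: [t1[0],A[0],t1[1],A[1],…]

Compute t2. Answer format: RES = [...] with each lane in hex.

RES = [0x93, 0x54, 0xc8, 0xef, 0x5b, 0x97, 0x97, 0xc8]

→ t0 |5c|6f|5b|93|c8|97|ef|54|
→ t1 |93|c8|5b|97|6f|ef|5c|54|
→ t2 |93|54|c8|ef|5b|97|97|c8|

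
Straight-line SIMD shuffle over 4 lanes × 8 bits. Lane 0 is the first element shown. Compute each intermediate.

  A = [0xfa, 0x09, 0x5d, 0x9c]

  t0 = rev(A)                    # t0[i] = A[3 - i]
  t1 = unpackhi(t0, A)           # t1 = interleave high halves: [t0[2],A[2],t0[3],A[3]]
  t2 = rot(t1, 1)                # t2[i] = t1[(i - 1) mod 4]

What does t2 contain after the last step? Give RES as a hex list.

RES = [0x9c, 0x09, 0x5d, 0xfa]

  t0: 9c 5d 09 fa
  t1: 09 5d fa 9c
  t2: 9c 09 5d fa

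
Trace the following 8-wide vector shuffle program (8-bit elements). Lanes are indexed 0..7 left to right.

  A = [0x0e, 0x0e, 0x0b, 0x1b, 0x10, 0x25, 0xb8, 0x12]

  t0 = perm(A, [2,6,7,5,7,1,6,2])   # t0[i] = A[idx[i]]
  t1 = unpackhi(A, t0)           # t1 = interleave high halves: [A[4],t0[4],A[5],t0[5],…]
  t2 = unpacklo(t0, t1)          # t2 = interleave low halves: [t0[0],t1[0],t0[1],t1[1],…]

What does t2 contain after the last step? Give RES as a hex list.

RES = [0x0b, 0x10, 0xb8, 0x12, 0x12, 0x25, 0x25, 0x0e]

t0 = [0x0b, 0xb8, 0x12, 0x25, 0x12, 0x0e, 0xb8, 0x0b]
t1 = [0x10, 0x12, 0x25, 0x0e, 0xb8, 0xb8, 0x12, 0x0b]
t2 = [0x0b, 0x10, 0xb8, 0x12, 0x12, 0x25, 0x25, 0x0e]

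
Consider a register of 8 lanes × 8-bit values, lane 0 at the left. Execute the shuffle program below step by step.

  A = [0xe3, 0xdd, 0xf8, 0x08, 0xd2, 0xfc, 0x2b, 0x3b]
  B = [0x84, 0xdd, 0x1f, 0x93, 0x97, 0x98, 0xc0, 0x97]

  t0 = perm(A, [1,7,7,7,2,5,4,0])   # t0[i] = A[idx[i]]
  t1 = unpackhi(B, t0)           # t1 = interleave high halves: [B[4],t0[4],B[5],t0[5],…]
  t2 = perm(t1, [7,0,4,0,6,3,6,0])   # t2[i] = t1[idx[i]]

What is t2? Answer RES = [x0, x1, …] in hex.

  t0: dd 3b 3b 3b f8 fc d2 e3
  t1: 97 f8 98 fc c0 d2 97 e3
  t2: e3 97 c0 97 97 fc 97 97

RES = [0xe3, 0x97, 0xc0, 0x97, 0x97, 0xfc, 0x97, 0x97]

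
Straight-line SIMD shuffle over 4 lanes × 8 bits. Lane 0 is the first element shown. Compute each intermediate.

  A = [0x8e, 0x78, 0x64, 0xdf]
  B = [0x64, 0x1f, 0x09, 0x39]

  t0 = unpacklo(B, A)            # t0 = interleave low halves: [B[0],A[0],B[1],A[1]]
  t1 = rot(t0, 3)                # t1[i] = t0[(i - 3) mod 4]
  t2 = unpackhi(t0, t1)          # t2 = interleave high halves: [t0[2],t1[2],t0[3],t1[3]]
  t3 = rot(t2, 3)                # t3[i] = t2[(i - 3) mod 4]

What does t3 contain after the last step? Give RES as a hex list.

RES = [ 0x78  0x78  0x64  0x1f ]

  t0: 64 8e 1f 78
  t1: 8e 1f 78 64
  t2: 1f 78 78 64
  t3: 78 78 64 1f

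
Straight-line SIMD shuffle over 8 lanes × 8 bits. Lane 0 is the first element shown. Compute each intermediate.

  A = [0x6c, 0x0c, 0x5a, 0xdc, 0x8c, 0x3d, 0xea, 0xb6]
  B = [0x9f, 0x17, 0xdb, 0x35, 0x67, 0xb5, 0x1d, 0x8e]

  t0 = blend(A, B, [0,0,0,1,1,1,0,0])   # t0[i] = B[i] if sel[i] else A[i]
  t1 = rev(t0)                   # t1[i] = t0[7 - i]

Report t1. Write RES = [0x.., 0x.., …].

RES = [ 0xb6  0xea  0xb5  0x67  0x35  0x5a  0x0c  0x6c ]

  t0: 6c 0c 5a 35 67 b5 ea b6
  t1: b6 ea b5 67 35 5a 0c 6c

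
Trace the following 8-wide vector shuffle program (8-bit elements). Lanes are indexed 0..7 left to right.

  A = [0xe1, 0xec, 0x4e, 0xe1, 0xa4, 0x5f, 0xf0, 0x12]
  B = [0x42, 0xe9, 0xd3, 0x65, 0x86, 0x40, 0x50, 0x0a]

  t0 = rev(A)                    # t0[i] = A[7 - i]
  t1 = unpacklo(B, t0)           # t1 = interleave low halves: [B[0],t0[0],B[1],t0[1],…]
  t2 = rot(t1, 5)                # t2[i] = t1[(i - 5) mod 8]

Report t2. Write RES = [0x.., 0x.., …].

RES = [0xf0, 0xd3, 0x5f, 0x65, 0xa4, 0x42, 0x12, 0xe9]

→ t0 |12|f0|5f|a4|e1|4e|ec|e1|
→ t1 |42|12|e9|f0|d3|5f|65|a4|
→ t2 |f0|d3|5f|65|a4|42|12|e9|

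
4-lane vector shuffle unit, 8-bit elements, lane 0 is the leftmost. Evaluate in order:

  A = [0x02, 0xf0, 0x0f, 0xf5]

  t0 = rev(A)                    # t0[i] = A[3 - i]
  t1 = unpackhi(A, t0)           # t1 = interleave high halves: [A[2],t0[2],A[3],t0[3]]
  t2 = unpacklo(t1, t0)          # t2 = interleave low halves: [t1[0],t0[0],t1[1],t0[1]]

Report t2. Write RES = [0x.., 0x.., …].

RES = [ 0x0f  0xf5  0xf0  0x0f ]

t0 = [0xf5, 0x0f, 0xf0, 0x02]
t1 = [0x0f, 0xf0, 0xf5, 0x02]
t2 = [0x0f, 0xf5, 0xf0, 0x0f]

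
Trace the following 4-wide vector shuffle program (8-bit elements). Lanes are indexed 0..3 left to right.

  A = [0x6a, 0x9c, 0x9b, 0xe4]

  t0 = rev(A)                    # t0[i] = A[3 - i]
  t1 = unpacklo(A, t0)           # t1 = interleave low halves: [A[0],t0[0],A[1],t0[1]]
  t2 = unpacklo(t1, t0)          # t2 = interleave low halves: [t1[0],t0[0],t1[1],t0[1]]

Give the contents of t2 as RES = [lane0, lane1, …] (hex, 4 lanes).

RES = [0x6a, 0xe4, 0xe4, 0x9b]

t0 = [0xe4, 0x9b, 0x9c, 0x6a]
t1 = [0x6a, 0xe4, 0x9c, 0x9b]
t2 = [0x6a, 0xe4, 0xe4, 0x9b]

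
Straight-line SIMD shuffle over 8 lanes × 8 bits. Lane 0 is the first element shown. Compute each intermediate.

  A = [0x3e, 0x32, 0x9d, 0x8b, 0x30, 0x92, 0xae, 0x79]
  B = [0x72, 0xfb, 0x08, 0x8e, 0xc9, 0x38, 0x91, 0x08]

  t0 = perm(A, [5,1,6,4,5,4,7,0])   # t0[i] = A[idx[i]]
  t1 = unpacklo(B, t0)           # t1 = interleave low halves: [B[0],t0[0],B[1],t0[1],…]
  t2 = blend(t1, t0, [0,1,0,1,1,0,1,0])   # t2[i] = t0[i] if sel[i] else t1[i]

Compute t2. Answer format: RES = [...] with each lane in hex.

RES = [ 0x72  0x32  0xfb  0x30  0x92  0xae  0x79  0x30 ]

t0 = [0x92, 0x32, 0xae, 0x30, 0x92, 0x30, 0x79, 0x3e]
t1 = [0x72, 0x92, 0xfb, 0x32, 0x08, 0xae, 0x8e, 0x30]
t2 = [0x72, 0x32, 0xfb, 0x30, 0x92, 0xae, 0x79, 0x30]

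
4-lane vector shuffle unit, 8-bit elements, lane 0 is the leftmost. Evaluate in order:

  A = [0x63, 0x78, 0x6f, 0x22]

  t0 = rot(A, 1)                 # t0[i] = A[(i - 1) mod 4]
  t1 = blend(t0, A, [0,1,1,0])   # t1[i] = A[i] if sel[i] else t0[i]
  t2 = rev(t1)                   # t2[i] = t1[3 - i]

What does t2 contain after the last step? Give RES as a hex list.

RES = [ 0x6f  0x6f  0x78  0x22 ]

  t0: 22 63 78 6f
  t1: 22 78 6f 6f
  t2: 6f 6f 78 22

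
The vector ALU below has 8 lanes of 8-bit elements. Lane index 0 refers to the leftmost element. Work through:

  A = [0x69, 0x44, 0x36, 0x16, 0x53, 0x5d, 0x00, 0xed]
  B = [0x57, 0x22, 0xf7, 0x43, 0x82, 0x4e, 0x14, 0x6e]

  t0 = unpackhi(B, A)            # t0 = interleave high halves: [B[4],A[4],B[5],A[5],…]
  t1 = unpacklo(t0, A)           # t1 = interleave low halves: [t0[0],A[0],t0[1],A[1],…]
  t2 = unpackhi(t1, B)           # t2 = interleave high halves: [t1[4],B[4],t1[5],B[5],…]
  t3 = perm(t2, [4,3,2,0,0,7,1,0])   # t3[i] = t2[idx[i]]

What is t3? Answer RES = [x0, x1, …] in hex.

  t0: 82 53 4e 5d 14 00 6e ed
  t1: 82 69 53 44 4e 36 5d 16
  t2: 4e 82 36 4e 5d 14 16 6e
  t3: 5d 4e 36 4e 4e 6e 82 4e

RES = [ 0x5d  0x4e  0x36  0x4e  0x4e  0x6e  0x82  0x4e ]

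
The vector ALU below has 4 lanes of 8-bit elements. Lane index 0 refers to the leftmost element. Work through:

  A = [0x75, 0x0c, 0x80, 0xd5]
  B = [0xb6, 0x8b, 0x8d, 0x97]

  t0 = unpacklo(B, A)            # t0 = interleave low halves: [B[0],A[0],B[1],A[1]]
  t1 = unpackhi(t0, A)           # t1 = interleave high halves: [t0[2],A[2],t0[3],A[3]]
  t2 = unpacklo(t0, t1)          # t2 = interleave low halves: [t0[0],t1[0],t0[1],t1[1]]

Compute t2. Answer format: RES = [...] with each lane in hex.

RES = [0xb6, 0x8b, 0x75, 0x80]

t0 = [0xb6, 0x75, 0x8b, 0x0c]
t1 = [0x8b, 0x80, 0x0c, 0xd5]
t2 = [0xb6, 0x8b, 0x75, 0x80]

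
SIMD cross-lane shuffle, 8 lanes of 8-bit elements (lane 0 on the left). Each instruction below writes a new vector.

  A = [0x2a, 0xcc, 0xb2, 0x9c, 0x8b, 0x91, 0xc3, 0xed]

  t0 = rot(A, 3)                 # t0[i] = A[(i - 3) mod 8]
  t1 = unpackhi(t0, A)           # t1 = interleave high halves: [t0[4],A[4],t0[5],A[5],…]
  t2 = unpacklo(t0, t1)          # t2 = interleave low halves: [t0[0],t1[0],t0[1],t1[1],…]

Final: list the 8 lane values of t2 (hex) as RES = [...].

RES = [ 0x91  0xcc  0xc3  0x8b  0xed  0xb2  0x2a  0x91 ]

→ t0 |91|c3|ed|2a|cc|b2|9c|8b|
→ t1 |cc|8b|b2|91|9c|c3|8b|ed|
→ t2 |91|cc|c3|8b|ed|b2|2a|91|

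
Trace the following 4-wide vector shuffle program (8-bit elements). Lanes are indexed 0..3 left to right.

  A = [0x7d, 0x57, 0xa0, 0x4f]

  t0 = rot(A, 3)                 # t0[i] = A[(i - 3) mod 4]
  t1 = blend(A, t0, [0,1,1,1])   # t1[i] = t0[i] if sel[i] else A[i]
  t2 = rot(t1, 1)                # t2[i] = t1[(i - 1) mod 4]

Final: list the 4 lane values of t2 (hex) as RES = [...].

  t0: 57 a0 4f 7d
  t1: 7d a0 4f 7d
  t2: 7d 7d a0 4f

RES = [0x7d, 0x7d, 0xa0, 0x4f]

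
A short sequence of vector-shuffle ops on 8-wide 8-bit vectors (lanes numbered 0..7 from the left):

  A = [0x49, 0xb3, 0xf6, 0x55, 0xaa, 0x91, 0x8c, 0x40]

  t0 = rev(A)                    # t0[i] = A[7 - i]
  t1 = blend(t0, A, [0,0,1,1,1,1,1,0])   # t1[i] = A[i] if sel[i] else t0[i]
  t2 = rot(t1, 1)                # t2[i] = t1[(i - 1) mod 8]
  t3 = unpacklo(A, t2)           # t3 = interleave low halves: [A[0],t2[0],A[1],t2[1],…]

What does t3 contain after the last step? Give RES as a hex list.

→ t0 |40|8c|91|aa|55|f6|b3|49|
→ t1 |40|8c|f6|55|aa|91|8c|49|
→ t2 |49|40|8c|f6|55|aa|91|8c|
→ t3 |49|49|b3|40|f6|8c|55|f6|

RES = [0x49, 0x49, 0xb3, 0x40, 0xf6, 0x8c, 0x55, 0xf6]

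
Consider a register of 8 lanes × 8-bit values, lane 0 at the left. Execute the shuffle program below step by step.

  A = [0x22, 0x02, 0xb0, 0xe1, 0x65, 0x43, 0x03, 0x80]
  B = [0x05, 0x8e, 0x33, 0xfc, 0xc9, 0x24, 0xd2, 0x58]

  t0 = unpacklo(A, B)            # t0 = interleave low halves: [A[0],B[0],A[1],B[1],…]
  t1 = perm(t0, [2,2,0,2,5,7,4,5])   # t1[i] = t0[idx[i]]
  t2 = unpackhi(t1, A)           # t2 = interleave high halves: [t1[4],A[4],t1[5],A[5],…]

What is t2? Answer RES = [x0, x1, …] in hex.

RES = [0x33, 0x65, 0xfc, 0x43, 0xb0, 0x03, 0x33, 0x80]

→ t0 |22|05|02|8e|b0|33|e1|fc|
→ t1 |02|02|22|02|33|fc|b0|33|
→ t2 |33|65|fc|43|b0|03|33|80|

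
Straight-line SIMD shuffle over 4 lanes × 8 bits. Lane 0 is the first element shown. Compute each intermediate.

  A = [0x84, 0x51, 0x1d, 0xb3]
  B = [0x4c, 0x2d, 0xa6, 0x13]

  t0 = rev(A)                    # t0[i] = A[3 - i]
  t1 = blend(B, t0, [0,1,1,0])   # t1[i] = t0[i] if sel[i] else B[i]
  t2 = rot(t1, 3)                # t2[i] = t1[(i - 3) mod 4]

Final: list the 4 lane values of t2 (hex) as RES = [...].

RES = [0x1d, 0x51, 0x13, 0x4c]

  t0: b3 1d 51 84
  t1: 4c 1d 51 13
  t2: 1d 51 13 4c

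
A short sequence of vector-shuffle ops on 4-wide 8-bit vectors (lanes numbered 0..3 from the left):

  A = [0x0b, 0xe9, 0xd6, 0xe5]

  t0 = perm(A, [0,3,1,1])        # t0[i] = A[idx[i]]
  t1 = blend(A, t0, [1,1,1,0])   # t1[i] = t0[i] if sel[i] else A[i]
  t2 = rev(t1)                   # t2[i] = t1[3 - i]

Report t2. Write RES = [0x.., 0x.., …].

t0 = [0x0b, 0xe5, 0xe9, 0xe9]
t1 = [0x0b, 0xe5, 0xe9, 0xe5]
t2 = [0xe5, 0xe9, 0xe5, 0x0b]

RES = [ 0xe5  0xe9  0xe5  0x0b ]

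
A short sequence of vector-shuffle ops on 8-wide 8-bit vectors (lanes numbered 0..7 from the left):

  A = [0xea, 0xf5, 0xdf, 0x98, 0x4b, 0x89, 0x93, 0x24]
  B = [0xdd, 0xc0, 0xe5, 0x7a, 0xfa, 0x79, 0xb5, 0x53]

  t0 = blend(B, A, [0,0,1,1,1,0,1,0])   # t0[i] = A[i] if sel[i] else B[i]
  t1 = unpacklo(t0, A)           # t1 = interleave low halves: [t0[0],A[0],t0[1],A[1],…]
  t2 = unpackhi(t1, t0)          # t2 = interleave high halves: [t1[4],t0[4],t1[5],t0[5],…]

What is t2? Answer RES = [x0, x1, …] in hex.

RES = [ 0xdf  0x4b  0xdf  0x79  0x98  0x93  0x98  0x53 ]

  t0: dd c0 df 98 4b 79 93 53
  t1: dd ea c0 f5 df df 98 98
  t2: df 4b df 79 98 93 98 53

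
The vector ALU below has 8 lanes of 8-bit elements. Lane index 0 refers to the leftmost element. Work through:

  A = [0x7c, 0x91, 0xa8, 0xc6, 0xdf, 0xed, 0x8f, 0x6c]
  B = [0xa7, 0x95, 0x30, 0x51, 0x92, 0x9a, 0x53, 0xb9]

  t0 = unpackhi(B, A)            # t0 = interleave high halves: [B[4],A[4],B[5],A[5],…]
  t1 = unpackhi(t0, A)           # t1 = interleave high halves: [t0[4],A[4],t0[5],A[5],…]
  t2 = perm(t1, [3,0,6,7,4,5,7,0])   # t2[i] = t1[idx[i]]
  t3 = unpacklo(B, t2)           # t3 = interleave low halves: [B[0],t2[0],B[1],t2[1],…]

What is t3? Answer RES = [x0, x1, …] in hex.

RES = [ 0xa7  0xed  0x95  0x53  0x30  0x6c  0x51  0x6c ]

t0 = [0x92, 0xdf, 0x9a, 0xed, 0x53, 0x8f, 0xb9, 0x6c]
t1 = [0x53, 0xdf, 0x8f, 0xed, 0xb9, 0x8f, 0x6c, 0x6c]
t2 = [0xed, 0x53, 0x6c, 0x6c, 0xb9, 0x8f, 0x6c, 0x53]
t3 = [0xa7, 0xed, 0x95, 0x53, 0x30, 0x6c, 0x51, 0x6c]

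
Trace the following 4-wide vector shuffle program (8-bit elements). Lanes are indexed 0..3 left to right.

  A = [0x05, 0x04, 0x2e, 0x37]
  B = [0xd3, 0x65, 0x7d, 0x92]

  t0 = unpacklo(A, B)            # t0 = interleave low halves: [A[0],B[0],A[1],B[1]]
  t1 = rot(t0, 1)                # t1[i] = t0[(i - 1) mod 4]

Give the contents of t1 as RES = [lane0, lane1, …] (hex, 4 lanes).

RES = [ 0x65  0x05  0xd3  0x04 ]

  t0: 05 d3 04 65
  t1: 65 05 d3 04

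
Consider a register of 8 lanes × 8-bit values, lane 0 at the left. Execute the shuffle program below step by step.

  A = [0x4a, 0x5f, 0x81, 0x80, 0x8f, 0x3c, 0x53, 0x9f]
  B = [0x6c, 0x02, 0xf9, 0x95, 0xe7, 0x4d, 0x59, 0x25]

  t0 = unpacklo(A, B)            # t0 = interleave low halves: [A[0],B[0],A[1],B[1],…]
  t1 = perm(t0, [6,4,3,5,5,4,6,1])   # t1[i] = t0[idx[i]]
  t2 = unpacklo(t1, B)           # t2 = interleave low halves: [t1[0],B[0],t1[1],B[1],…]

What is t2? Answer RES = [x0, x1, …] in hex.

RES = [ 0x80  0x6c  0x81  0x02  0x02  0xf9  0xf9  0x95 ]

  t0: 4a 6c 5f 02 81 f9 80 95
  t1: 80 81 02 f9 f9 81 80 6c
  t2: 80 6c 81 02 02 f9 f9 95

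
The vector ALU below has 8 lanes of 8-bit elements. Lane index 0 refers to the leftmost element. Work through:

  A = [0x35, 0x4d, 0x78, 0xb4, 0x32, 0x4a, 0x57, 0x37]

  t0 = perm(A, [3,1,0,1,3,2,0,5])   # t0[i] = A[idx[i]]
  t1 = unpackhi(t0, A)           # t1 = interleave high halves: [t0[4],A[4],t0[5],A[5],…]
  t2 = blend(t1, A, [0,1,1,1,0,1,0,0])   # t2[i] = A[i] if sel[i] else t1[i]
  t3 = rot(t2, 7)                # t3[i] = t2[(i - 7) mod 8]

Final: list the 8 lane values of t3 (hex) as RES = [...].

  t0: b4 4d 35 4d b4 78 35 4a
  t1: b4 32 78 4a 35 57 4a 37
  t2: b4 4d 78 b4 35 4a 4a 37
  t3: 4d 78 b4 35 4a 4a 37 b4

RES = [ 0x4d  0x78  0xb4  0x35  0x4a  0x4a  0x37  0xb4 ]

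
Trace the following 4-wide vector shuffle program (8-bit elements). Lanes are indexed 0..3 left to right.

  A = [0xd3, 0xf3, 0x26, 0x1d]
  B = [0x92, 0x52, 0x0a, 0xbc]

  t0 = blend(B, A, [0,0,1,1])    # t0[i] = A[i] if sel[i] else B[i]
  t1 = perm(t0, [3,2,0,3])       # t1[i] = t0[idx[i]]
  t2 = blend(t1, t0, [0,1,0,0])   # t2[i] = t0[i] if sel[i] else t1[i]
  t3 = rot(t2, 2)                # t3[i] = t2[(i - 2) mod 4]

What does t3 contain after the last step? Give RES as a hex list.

RES = [ 0x92  0x1d  0x1d  0x52 ]

  t0: 92 52 26 1d
  t1: 1d 26 92 1d
  t2: 1d 52 92 1d
  t3: 92 1d 1d 52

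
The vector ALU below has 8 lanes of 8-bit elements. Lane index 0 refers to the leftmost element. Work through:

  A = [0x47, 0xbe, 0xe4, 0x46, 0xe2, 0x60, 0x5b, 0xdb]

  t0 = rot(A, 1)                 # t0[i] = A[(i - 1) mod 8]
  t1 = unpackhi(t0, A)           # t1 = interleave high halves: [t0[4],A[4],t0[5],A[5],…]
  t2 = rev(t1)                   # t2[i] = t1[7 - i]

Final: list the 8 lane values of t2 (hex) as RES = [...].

RES = [ 0xdb  0x5b  0x5b  0x60  0x60  0xe2  0xe2  0x46 ]

→ t0 |db|47|be|e4|46|e2|60|5b|
→ t1 |46|e2|e2|60|60|5b|5b|db|
→ t2 |db|5b|5b|60|60|e2|e2|46|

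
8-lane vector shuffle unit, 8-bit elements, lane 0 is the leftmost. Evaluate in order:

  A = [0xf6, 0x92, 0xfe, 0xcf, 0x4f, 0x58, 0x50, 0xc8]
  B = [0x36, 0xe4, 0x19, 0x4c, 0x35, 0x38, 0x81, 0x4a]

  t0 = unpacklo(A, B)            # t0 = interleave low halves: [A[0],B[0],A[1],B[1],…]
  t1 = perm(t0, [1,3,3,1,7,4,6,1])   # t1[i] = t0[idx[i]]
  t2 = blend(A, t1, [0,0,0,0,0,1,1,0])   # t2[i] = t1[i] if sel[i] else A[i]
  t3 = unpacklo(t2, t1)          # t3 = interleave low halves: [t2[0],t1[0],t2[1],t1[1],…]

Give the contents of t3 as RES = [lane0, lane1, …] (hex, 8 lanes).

t0 = [0xf6, 0x36, 0x92, 0xe4, 0xfe, 0x19, 0xcf, 0x4c]
t1 = [0x36, 0xe4, 0xe4, 0x36, 0x4c, 0xfe, 0xcf, 0x36]
t2 = [0xf6, 0x92, 0xfe, 0xcf, 0x4f, 0xfe, 0xcf, 0xc8]
t3 = [0xf6, 0x36, 0x92, 0xe4, 0xfe, 0xe4, 0xcf, 0x36]

RES = [ 0xf6  0x36  0x92  0xe4  0xfe  0xe4  0xcf  0x36 ]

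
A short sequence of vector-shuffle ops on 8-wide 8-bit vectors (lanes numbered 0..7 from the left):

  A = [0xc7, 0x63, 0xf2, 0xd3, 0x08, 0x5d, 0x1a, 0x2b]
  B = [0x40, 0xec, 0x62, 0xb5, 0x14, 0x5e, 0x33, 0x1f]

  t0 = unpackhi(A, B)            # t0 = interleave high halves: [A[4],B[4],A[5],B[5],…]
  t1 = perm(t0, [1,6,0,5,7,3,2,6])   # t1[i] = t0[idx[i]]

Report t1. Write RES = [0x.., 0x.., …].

→ t0 |08|14|5d|5e|1a|33|2b|1f|
→ t1 |14|2b|08|33|1f|5e|5d|2b|

RES = [0x14, 0x2b, 0x08, 0x33, 0x1f, 0x5e, 0x5d, 0x2b]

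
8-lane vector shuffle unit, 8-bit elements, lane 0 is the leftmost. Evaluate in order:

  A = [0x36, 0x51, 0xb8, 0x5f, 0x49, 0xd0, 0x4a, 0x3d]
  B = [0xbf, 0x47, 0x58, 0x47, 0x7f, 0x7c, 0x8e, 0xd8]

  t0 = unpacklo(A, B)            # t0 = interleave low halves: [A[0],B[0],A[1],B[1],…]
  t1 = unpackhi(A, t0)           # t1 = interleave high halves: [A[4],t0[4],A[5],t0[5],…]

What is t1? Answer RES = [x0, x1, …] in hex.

  t0: 36 bf 51 47 b8 58 5f 47
  t1: 49 b8 d0 58 4a 5f 3d 47

RES = [0x49, 0xb8, 0xd0, 0x58, 0x4a, 0x5f, 0x3d, 0x47]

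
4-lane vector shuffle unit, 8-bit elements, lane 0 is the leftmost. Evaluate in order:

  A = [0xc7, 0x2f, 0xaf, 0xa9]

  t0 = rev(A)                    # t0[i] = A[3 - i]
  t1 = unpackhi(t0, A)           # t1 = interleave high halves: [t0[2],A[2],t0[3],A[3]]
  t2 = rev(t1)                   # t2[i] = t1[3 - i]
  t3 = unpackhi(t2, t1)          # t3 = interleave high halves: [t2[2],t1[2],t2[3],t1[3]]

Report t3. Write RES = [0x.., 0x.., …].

RES = [0xaf, 0xc7, 0x2f, 0xa9]

→ t0 |a9|af|2f|c7|
→ t1 |2f|af|c7|a9|
→ t2 |a9|c7|af|2f|
→ t3 |af|c7|2f|a9|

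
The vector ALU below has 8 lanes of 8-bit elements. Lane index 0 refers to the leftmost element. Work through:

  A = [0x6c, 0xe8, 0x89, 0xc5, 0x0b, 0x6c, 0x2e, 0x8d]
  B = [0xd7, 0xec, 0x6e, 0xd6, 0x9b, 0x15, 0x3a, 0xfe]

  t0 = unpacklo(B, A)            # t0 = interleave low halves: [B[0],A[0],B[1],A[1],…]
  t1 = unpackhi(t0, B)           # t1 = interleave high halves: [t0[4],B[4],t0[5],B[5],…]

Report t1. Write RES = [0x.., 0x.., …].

→ t0 |d7|6c|ec|e8|6e|89|d6|c5|
→ t1 |6e|9b|89|15|d6|3a|c5|fe|

RES = [0x6e, 0x9b, 0x89, 0x15, 0xd6, 0x3a, 0xc5, 0xfe]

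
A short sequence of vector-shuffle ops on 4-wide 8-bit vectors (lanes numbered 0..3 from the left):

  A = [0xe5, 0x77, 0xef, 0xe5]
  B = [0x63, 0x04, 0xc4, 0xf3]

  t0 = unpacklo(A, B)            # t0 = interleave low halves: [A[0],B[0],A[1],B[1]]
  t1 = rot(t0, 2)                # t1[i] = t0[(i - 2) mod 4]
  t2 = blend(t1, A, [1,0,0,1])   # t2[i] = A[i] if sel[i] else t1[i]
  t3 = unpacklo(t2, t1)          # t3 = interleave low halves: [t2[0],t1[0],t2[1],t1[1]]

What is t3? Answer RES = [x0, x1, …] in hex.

RES = [ 0xe5  0x77  0x04  0x04 ]

t0 = [0xe5, 0x63, 0x77, 0x04]
t1 = [0x77, 0x04, 0xe5, 0x63]
t2 = [0xe5, 0x04, 0xe5, 0xe5]
t3 = [0xe5, 0x77, 0x04, 0x04]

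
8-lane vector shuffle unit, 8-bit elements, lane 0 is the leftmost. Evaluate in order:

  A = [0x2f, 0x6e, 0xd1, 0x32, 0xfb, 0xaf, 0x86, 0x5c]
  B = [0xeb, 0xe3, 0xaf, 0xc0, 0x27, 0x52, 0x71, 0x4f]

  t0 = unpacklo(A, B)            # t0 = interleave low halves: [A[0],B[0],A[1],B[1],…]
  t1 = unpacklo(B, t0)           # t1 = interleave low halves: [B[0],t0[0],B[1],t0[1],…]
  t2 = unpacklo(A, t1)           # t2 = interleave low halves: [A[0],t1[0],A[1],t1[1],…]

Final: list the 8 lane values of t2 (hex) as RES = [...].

RES = [ 0x2f  0xeb  0x6e  0x2f  0xd1  0xe3  0x32  0xeb ]

t0 = [0x2f, 0xeb, 0x6e, 0xe3, 0xd1, 0xaf, 0x32, 0xc0]
t1 = [0xeb, 0x2f, 0xe3, 0xeb, 0xaf, 0x6e, 0xc0, 0xe3]
t2 = [0x2f, 0xeb, 0x6e, 0x2f, 0xd1, 0xe3, 0x32, 0xeb]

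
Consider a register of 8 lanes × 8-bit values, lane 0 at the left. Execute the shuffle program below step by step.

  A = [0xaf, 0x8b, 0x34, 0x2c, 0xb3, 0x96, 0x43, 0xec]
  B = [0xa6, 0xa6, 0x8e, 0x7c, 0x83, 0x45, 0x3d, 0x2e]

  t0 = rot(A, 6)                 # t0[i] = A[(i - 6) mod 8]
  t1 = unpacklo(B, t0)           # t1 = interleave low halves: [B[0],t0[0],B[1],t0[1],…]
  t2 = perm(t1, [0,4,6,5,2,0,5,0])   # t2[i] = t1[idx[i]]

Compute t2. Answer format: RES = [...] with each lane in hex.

t0 = [0x34, 0x2c, 0xb3, 0x96, 0x43, 0xec, 0xaf, 0x8b]
t1 = [0xa6, 0x34, 0xa6, 0x2c, 0x8e, 0xb3, 0x7c, 0x96]
t2 = [0xa6, 0x8e, 0x7c, 0xb3, 0xa6, 0xa6, 0xb3, 0xa6]

RES = [0xa6, 0x8e, 0x7c, 0xb3, 0xa6, 0xa6, 0xb3, 0xa6]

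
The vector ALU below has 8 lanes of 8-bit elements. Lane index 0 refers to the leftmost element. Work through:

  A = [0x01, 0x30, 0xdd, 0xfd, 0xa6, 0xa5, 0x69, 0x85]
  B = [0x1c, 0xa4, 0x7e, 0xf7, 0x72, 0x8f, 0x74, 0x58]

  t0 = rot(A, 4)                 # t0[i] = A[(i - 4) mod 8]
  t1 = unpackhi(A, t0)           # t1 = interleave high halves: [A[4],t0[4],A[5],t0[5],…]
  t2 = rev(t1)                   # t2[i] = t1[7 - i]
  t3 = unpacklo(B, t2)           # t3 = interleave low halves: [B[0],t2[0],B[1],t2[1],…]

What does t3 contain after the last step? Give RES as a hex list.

RES = [ 0x1c  0xfd  0xa4  0x85  0x7e  0xdd  0xf7  0x69 ]

→ t0 |a6|a5|69|85|01|30|dd|fd|
→ t1 |a6|01|a5|30|69|dd|85|fd|
→ t2 |fd|85|dd|69|30|a5|01|a6|
→ t3 |1c|fd|a4|85|7e|dd|f7|69|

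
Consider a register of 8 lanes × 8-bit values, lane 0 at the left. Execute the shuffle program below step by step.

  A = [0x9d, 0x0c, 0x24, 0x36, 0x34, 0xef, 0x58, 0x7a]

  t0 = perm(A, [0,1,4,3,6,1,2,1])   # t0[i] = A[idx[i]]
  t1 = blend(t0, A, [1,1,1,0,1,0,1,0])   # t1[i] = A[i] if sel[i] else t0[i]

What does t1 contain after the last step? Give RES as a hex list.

t0 = [0x9d, 0x0c, 0x34, 0x36, 0x58, 0x0c, 0x24, 0x0c]
t1 = [0x9d, 0x0c, 0x24, 0x36, 0x34, 0x0c, 0x58, 0x0c]

RES = [0x9d, 0x0c, 0x24, 0x36, 0x34, 0x0c, 0x58, 0x0c]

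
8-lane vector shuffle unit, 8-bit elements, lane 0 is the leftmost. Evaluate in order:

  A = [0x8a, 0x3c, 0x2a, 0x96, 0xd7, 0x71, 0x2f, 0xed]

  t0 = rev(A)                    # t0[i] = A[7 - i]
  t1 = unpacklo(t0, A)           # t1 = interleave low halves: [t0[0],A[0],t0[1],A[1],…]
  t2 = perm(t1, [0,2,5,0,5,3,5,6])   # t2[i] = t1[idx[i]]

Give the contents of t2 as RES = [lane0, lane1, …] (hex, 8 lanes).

→ t0 |ed|2f|71|d7|96|2a|3c|8a|
→ t1 |ed|8a|2f|3c|71|2a|d7|96|
→ t2 |ed|2f|2a|ed|2a|3c|2a|d7|

RES = [0xed, 0x2f, 0x2a, 0xed, 0x2a, 0x3c, 0x2a, 0xd7]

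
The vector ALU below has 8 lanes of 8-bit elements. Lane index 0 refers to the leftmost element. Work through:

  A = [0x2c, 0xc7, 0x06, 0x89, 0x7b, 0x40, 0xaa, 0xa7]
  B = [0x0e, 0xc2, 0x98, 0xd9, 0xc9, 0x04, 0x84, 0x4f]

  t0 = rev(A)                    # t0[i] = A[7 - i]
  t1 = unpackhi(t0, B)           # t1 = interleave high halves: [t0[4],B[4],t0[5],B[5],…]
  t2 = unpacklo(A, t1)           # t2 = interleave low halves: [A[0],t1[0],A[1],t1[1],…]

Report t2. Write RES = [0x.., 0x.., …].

t0 = [0xa7, 0xaa, 0x40, 0x7b, 0x89, 0x06, 0xc7, 0x2c]
t1 = [0x89, 0xc9, 0x06, 0x04, 0xc7, 0x84, 0x2c, 0x4f]
t2 = [0x2c, 0x89, 0xc7, 0xc9, 0x06, 0x06, 0x89, 0x04]

RES = [ 0x2c  0x89  0xc7  0xc9  0x06  0x06  0x89  0x04 ]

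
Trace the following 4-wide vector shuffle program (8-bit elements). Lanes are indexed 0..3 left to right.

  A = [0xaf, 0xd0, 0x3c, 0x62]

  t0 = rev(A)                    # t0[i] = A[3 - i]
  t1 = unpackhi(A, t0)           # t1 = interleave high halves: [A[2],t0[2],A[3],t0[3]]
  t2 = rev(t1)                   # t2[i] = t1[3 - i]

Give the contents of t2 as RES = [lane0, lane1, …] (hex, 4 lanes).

RES = [ 0xaf  0x62  0xd0  0x3c ]

  t0: 62 3c d0 af
  t1: 3c d0 62 af
  t2: af 62 d0 3c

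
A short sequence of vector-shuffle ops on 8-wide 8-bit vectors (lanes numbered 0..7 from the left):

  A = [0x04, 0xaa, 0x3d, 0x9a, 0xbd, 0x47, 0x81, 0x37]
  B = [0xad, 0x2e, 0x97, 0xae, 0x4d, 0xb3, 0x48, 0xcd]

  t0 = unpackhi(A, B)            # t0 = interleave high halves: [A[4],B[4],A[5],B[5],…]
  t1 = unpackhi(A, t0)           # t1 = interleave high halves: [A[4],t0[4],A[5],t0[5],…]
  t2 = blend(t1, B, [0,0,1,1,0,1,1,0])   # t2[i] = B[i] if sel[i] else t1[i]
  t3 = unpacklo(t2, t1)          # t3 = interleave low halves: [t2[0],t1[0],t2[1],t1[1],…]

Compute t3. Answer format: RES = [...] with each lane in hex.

RES = [0xbd, 0xbd, 0x81, 0x81, 0x97, 0x47, 0xae, 0x48]

t0 = [0xbd, 0x4d, 0x47, 0xb3, 0x81, 0x48, 0x37, 0xcd]
t1 = [0xbd, 0x81, 0x47, 0x48, 0x81, 0x37, 0x37, 0xcd]
t2 = [0xbd, 0x81, 0x97, 0xae, 0x81, 0xb3, 0x48, 0xcd]
t3 = [0xbd, 0xbd, 0x81, 0x81, 0x97, 0x47, 0xae, 0x48]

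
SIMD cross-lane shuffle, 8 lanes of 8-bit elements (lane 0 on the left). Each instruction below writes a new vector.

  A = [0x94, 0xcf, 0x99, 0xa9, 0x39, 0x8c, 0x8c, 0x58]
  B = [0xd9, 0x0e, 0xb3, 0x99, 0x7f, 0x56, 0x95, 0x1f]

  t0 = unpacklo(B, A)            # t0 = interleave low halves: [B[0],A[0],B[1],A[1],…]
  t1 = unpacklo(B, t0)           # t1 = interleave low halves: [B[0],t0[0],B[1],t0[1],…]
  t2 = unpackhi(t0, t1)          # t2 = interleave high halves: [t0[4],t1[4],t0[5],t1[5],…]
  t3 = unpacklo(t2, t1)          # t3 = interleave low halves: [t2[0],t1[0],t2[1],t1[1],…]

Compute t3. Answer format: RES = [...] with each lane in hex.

→ t0 |d9|94|0e|cf|b3|99|99|a9|
→ t1 |d9|d9|0e|94|b3|0e|99|cf|
→ t2 |b3|b3|99|0e|99|99|a9|cf|
→ t3 |b3|d9|b3|d9|99|0e|0e|94|

RES = [ 0xb3  0xd9  0xb3  0xd9  0x99  0x0e  0x0e  0x94 ]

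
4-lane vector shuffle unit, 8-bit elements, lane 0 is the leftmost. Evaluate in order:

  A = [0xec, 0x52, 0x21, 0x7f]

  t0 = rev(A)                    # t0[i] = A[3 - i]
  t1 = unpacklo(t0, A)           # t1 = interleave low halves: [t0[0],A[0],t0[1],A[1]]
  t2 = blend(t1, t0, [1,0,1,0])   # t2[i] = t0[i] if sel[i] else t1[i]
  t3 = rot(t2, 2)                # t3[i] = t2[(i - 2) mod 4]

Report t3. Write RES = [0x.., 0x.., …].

t0 = [0x7f, 0x21, 0x52, 0xec]
t1 = [0x7f, 0xec, 0x21, 0x52]
t2 = [0x7f, 0xec, 0x52, 0x52]
t3 = [0x52, 0x52, 0x7f, 0xec]

RES = [ 0x52  0x52  0x7f  0xec ]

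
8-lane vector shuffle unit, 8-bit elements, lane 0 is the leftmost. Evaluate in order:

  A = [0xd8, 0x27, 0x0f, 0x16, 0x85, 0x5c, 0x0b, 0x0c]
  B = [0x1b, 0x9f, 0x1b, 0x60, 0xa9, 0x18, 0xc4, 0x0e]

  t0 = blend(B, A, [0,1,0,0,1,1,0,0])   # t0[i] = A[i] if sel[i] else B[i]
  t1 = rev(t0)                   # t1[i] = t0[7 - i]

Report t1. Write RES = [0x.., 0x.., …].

→ t0 |1b|27|1b|60|85|5c|c4|0e|
→ t1 |0e|c4|5c|85|60|1b|27|1b|

RES = [ 0x0e  0xc4  0x5c  0x85  0x60  0x1b  0x27  0x1b ]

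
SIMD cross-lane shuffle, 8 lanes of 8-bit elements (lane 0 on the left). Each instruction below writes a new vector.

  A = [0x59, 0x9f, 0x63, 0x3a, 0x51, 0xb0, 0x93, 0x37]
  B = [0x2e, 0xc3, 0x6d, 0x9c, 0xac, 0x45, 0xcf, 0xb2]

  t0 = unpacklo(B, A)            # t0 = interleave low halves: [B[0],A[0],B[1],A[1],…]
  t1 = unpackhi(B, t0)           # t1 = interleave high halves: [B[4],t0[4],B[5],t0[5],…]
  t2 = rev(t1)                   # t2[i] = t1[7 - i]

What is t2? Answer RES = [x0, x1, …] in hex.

RES = [ 0x3a  0xb2  0x9c  0xcf  0x63  0x45  0x6d  0xac ]

  t0: 2e 59 c3 9f 6d 63 9c 3a
  t1: ac 6d 45 63 cf 9c b2 3a
  t2: 3a b2 9c cf 63 45 6d ac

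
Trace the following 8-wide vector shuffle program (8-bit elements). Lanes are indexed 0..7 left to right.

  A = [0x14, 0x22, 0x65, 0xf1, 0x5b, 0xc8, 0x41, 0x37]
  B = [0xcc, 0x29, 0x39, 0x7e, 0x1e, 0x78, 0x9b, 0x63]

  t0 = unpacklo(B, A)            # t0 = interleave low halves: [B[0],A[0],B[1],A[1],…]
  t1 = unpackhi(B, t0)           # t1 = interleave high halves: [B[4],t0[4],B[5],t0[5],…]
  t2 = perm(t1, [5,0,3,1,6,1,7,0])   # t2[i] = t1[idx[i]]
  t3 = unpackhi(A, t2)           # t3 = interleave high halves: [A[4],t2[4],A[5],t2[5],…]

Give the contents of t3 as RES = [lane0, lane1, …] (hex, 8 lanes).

→ t0 |cc|14|29|22|39|65|7e|f1|
→ t1 |1e|39|78|65|9b|7e|63|f1|
→ t2 |7e|1e|65|39|63|39|f1|1e|
→ t3 |5b|63|c8|39|41|f1|37|1e|

RES = [ 0x5b  0x63  0xc8  0x39  0x41  0xf1  0x37  0x1e ]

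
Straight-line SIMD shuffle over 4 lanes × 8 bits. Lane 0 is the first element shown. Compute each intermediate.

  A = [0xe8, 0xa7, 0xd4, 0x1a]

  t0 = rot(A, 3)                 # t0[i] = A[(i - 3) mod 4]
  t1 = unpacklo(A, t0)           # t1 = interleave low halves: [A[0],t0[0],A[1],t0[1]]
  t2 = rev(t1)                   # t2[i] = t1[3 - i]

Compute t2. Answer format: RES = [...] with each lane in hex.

  t0: a7 d4 1a e8
  t1: e8 a7 a7 d4
  t2: d4 a7 a7 e8

RES = [0xd4, 0xa7, 0xa7, 0xe8]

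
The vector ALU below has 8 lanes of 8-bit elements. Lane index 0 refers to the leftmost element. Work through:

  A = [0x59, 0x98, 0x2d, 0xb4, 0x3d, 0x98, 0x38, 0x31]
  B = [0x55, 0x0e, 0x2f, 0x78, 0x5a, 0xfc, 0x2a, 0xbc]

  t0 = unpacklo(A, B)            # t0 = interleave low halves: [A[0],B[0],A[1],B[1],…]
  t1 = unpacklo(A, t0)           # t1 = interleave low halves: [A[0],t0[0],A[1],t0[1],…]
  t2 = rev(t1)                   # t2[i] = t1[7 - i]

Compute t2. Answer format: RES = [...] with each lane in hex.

  t0: 59 55 98 0e 2d 2f b4 78
  t1: 59 59 98 55 2d 98 b4 0e
  t2: 0e b4 98 2d 55 98 59 59

RES = [ 0x0e  0xb4  0x98  0x2d  0x55  0x98  0x59  0x59 ]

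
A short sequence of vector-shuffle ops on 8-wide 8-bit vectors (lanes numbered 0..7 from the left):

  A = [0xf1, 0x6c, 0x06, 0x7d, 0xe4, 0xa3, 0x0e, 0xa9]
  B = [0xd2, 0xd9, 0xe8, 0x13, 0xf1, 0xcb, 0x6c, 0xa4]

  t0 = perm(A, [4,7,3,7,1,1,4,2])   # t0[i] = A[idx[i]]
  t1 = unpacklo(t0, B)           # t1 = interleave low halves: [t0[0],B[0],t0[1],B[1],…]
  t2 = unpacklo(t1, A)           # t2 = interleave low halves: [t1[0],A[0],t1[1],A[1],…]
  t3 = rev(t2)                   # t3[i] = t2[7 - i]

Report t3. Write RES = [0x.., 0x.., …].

  t0: e4 a9 7d a9 6c 6c e4 06
  t1: e4 d2 a9 d9 7d e8 a9 13
  t2: e4 f1 d2 6c a9 06 d9 7d
  t3: 7d d9 06 a9 6c d2 f1 e4

RES = [ 0x7d  0xd9  0x06  0xa9  0x6c  0xd2  0xf1  0xe4 ]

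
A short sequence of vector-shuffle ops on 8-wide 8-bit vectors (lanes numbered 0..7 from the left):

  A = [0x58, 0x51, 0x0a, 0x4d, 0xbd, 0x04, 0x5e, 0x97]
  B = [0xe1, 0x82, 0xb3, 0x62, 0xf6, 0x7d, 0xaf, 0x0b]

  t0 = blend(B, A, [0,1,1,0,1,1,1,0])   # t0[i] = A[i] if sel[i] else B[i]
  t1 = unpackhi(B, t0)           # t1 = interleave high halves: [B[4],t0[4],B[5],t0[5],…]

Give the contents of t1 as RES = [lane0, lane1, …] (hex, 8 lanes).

RES = [0xf6, 0xbd, 0x7d, 0x04, 0xaf, 0x5e, 0x0b, 0x0b]

t0 = [0xe1, 0x51, 0x0a, 0x62, 0xbd, 0x04, 0x5e, 0x0b]
t1 = [0xf6, 0xbd, 0x7d, 0x04, 0xaf, 0x5e, 0x0b, 0x0b]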